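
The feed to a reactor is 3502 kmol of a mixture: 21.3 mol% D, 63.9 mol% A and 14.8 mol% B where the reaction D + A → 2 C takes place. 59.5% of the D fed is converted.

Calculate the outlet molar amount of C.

D reacted = 0.595 × 745.9 = 443.8 kmol; ν_D = −1, so ξ = 443.8/1 = 443.8 kmol.
Outlet amounts (n = n₀ + ν ξ):
  D: 745.9 − 1(443.8) = 302.1
  A: 2238 − 1(443.8) = 1794
  C: 0 + 2(443.8) = 887.7
  B: 518.3 (inert)

888 kmol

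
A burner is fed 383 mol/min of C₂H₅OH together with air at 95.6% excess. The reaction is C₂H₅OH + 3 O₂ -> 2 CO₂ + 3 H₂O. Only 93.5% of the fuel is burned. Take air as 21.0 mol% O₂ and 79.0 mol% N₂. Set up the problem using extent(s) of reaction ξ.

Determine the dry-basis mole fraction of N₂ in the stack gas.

Stoichiometric O₂ = 3 × 383 = 1149 mol/min; O₂ fed = 1149 × 1.956 = 2247 mol/min.
N₂ fed = 2247 × 79/21 = 8455 mol/min.
Fuel reacted = 0.935 × 383 → ξ = 358.1 mol/min.
Outlet (n = n₀ + ν ξ):
  C₂H₅OH: 383 − 1(358.1) = 24.89
  O₂: 2247 − 3(358.1) = 1173
  N₂: 8455 (inert)
  CO₂: 0 + 2(358.1) = 716.2
  H₂O: 0 + 3(358.1) = 1074
Dry total = 10370 mol/min; y_N₂ (dry) = 8455 / 10370 = 0.8154.

0.815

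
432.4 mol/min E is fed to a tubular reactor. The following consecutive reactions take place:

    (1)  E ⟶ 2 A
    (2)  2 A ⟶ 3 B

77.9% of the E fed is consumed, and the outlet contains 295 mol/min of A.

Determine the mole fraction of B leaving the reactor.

0.593

Conversion of E: E consumed = 1ξ₁ = 0.779 × 432.4 → ξ₁ = 336.8 mol/min.
A balance: n_A = 0 + 2ξ₁ − 2ξ₂ = 295 → ξ₂ = (2·336.8 − 295)/2 = 189.3 mol/min.
Outlet amounts (n = n₀ + Σ ν·ξ):
  E: 432.4 − 1(336.8) = 95.56
  A: 0 + 2(336.8) − 2(189.3) = 295
  B: 0 + 3(189.3) = 568
Total out = 958.6 mol/min; y_B = 568 / 958.6 = 0.5926.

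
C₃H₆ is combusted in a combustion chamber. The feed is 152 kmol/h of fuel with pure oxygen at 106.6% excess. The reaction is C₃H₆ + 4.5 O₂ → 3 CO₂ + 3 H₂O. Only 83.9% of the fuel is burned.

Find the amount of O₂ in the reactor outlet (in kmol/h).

Stoichiometric O₂ = 4.5 × 152 = 684 kmol/h; O₂ fed = 684 × 2.066 = 1413 kmol/h.
Fuel reacted = 0.839 × 152 → ξ = 127.5 kmol/h.
Outlet (n = n₀ + ν ξ):
  C₃H₆: 152 − 1(127.5) = 24.47
  O₂: 1413 − 4.5(127.5) = 839.3
  CO₂: 0 + 3(127.5) = 382.6
  H₂O: 0 + 3(127.5) = 382.6

839 kmol/h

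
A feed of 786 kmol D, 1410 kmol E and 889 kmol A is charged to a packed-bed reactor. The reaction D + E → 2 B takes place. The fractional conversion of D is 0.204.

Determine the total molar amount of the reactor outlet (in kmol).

3080 kmol

D reacted = 0.204 × 786 = 160.3 kmol; ν_D = −1, so ξ = 160.3/1 = 160.3 kmol.
Outlet amounts (n = n₀ + ν ξ):
  D: 786 − 1(160.3) = 625.7
  E: 1410 − 1(160.3) = 1250
  B: 0 + 2(160.3) = 320.7
  A: 889 (inert)
Total out = 625.7 + 1250 + 320.7 + 889 = 3085 kmol.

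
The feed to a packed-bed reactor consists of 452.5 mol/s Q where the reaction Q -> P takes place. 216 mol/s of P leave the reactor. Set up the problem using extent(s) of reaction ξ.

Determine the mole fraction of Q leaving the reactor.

0.523

For P: n = n₀ + 1ξ → 216 = 0 + 1ξ, giving ξ = 216 mol/s.
Outlet amounts (n = n₀ + ν ξ):
  Q: 452.5 − 1(216) = 236.5
  P: 0 + 1(216) = 216
Total out = 452.5 mol/s; y_Q = 236.5 / 452.5 = 0.5227.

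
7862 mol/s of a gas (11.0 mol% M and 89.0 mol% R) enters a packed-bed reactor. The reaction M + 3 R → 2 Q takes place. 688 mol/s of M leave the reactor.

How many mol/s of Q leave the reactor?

354 mol/s

For M: n = n₀ − 1ξ → 688 = 864.8 − 1ξ, giving ξ = 176.8 mol/s.
Outlet amounts (n = n₀ + ν ξ):
  M: 864.8 − 1(176.8) = 688
  R: 6997 − 3(176.8) = 6467
  Q: 0 + 2(176.8) = 353.6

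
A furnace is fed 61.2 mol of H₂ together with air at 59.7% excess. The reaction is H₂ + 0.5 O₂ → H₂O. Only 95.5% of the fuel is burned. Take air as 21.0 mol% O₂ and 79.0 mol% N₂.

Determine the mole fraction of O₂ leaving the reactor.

0.0742

Stoichiometric O₂ = 0.5 × 61.2 = 30.6 mol; O₂ fed = 30.6 × 1.597 = 48.87 mol.
N₂ fed = 48.87 × 79/21 = 183.8 mol.
Fuel reacted = 0.955 × 61.2 → ξ = 58.45 mol.
Outlet (n = n₀ + ν ξ):
  H₂: 61.2 − 1(58.45) = 2.754
  O₂: 48.87 − 0.5(58.45) = 19.65
  N₂: 183.8 (inert)
  H₂O: 0 + 1(58.45) = 58.45
Total out = 264.7 mol; y_O₂ = 19.65 / 264.7 = 0.07422.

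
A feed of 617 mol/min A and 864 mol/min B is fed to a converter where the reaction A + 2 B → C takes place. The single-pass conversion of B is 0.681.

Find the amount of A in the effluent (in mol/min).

B reacted = 0.681 × 864 = 588.4 mol/min; ν_B = −2, so ξ = 588.4/2 = 294.2 mol/min.
Outlet amounts (n = n₀ + ν ξ):
  A: 617 − 1(294.2) = 322.8
  B: 864 − 2(294.2) = 275.6
  C: 0 + 1(294.2) = 294.2

323 mol/min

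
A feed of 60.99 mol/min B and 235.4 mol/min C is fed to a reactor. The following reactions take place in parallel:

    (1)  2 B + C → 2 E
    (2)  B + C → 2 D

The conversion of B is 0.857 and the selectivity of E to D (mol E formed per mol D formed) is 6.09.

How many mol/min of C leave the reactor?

207 mol/min

Conversion of B: B consumed = 0.857 × 60.99 = 52.27 mol/min = 2ξ₁ + 1ξ₂.
Selectivity: 2ξ₁ / (2ξ₂) = 6.09 → ξ₁ = 6.09 ξ₂.
Substitute: (2·6.09 + 1) ξ₂ = 52.27 → ξ₂ = 3.966 mol/min, ξ₁ = 24.15 mol/min.
Outlet amounts (n = n₀ + Σ ν·ξ):
  B: 60.99 − 2(24.15) − 1(3.966) = 8.722
  C: 235.4 − 1(24.15) − 1(3.966) = 207.3
  E: 0 + 2(24.15) = 48.3
  D: 0 + 2(3.966) = 7.931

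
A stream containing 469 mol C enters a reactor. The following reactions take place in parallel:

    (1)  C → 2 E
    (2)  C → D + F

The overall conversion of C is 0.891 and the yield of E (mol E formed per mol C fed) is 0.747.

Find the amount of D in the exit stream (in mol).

Yield of E: 2ξ₁ / 469 = 0.747 → ξ₁ = 175.2 mol.
Conversion of C: 1ξ₁ + 1ξ₂ = 0.891 × 469 = 417.9 → ξ₂ = 242.7 mol.
Outlet amounts (n = n₀ + Σ ν·ξ):
  C: 469 − 1(175.2) − 1(242.7) = 51.12
  E: 0 + 2(175.2) = 350.3
  D: 0 + 1(242.7) = 242.7
  F: 0 + 1(242.7) = 242.7

243 mol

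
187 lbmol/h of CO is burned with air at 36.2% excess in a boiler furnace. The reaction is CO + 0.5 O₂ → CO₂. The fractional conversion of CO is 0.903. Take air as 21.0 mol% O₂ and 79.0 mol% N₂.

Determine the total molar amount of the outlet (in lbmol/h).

709 lbmol/h

Stoichiometric O₂ = 0.5 × 187 = 93.5 lbmol/h; O₂ fed = 93.5 × 1.362 = 127.3 lbmol/h.
N₂ fed = 127.3 × 79/21 = 479.1 lbmol/h.
Fuel reacted = 0.903 × 187 → ξ = 168.9 lbmol/h.
Outlet (n = n₀ + ν ξ):
  CO: 187 − 1(168.9) = 18.14
  O₂: 127.3 − 0.5(168.9) = 42.92
  N₂: 479.1 (inert)
  CO₂: 0 + 1(168.9) = 168.9
Total out = 18.14 + 42.92 + 479.1 + 168.9 = 709 lbmol/h.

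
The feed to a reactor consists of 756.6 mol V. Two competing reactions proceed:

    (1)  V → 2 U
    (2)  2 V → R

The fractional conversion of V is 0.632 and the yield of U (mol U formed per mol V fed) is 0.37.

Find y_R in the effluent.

0.232

Yield of U: 2ξ₁ / 756.6 = 0.37 → ξ₁ = 140 mol.
Conversion of V: 1ξ₁ + 2ξ₂ = 0.632 × 756.6 = 478.2 → ξ₂ = 169.1 mol.
Outlet amounts (n = n₀ + Σ ν·ξ):
  V: 756.6 − 1(140) − 2(169.1) = 278.4
  U: 0 + 2(140) = 279.9
  R: 0 + 1(169.1) = 169.1
Total out = 727.5 mol; y_R = 169.1 / 727.5 = 0.2324.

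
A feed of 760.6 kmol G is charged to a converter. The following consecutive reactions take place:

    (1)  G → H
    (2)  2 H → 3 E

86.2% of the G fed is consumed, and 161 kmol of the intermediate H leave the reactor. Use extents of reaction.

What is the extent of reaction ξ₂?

Conversion of G: G consumed = 1ξ₁ = 0.862 × 760.6 → ξ₁ = 655.6 kmol.
H balance: n_H = 0 + 1ξ₁ − 2ξ₂ = 161 → ξ₂ = (1·655.6 − 161)/2 = 247.3 kmol.
Outlet amounts (n = n₀ + Σ ν·ξ):
  G: 760.6 − 1(655.6) = 105
  H: 0 + 1(655.6) − 2(247.3) = 161
  E: 0 + 3(247.3) = 742

ξ₂ = 247 kmol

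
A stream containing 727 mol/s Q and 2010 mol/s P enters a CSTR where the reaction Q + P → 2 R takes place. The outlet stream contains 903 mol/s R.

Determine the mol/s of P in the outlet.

For R: n = n₀ + 2ξ → 903 = 0 + 2ξ, giving ξ = 451.5 mol/s.
Outlet amounts (n = n₀ + ν ξ):
  Q: 727 − 1(451.5) = 275.5
  P: 2010 − 1(451.5) = 1558
  R: 0 + 2(451.5) = 903

1560 mol/s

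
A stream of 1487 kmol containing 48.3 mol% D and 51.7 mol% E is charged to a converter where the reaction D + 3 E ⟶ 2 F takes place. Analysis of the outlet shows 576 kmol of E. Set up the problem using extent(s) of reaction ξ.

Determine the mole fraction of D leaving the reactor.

0.481

For E: n = n₀ − 3ξ → 576 = 768.8 − 3ξ, giving ξ = 64.26 kmol.
Outlet amounts (n = n₀ + ν ξ):
  D: 718.2 − 1(64.26) = 654
  E: 768.8 − 3(64.26) = 576
  F: 0 + 2(64.26) = 128.5
Total out = 1358 kmol; y_D = 654 / 1358 = 0.4814.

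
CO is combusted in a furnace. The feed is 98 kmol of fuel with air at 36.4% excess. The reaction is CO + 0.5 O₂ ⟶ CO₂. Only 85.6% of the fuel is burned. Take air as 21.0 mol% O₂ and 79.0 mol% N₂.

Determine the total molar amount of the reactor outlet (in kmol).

374 kmol

Stoichiometric O₂ = 0.5 × 98 = 49 kmol; O₂ fed = 49 × 1.364 = 66.84 kmol.
N₂ fed = 66.84 × 79/21 = 251.4 kmol.
Fuel reacted = 0.856 × 98 → ξ = 83.89 kmol.
Outlet (n = n₀ + ν ξ):
  CO: 98 − 1(83.89) = 14.11
  O₂: 66.84 − 0.5(83.89) = 24.89
  N₂: 251.4 (inert)
  CO₂: 0 + 1(83.89) = 83.89
Total out = 14.11 + 24.89 + 251.4 + 83.89 = 374.3 kmol.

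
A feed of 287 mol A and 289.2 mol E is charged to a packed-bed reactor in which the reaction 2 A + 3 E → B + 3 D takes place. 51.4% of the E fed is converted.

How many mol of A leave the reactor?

E reacted = 0.514 × 289.2 = 148.6 mol; ν_E = −3, so ξ = 148.6/3 = 49.55 mol.
Outlet amounts (n = n₀ + ν ξ):
  A: 287 − 2(49.55) = 187.9
  E: 289.2 − 3(49.55) = 140.6
  B: 0 + 1(49.55) = 49.55
  D: 0 + 3(49.55) = 148.6

188 mol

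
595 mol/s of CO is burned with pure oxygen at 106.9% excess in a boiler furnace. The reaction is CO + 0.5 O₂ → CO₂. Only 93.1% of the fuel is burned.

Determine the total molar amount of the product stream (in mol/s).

Stoichiometric O₂ = 0.5 × 595 = 297.5 mol/s; O₂ fed = 297.5 × 2.069 = 615.5 mol/s.
Fuel reacted = 0.931 × 595 → ξ = 553.9 mol/s.
Outlet (n = n₀ + ν ξ):
  CO: 595 − 1(553.9) = 41.05
  O₂: 615.5 − 0.5(553.9) = 338.6
  CO₂: 0 + 1(553.9) = 553.9
Total out = 41.05 + 338.6 + 553.9 = 933.6 mol/s.

934 mol/s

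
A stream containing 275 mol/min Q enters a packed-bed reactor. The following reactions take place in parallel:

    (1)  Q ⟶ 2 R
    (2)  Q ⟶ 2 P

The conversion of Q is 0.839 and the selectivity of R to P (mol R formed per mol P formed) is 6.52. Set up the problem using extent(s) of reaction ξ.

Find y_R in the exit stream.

Conversion of Q: Q consumed = 0.839 × 275 = 230.7 mol/min = 1ξ₁ + 1ξ₂.
Selectivity: 2ξ₁ / (2ξ₂) = 6.52 → ξ₁ = 6.52 ξ₂.
Substitute: (1·6.52 + 1) ξ₂ = 230.7 → ξ₂ = 30.68 mol/min, ξ₁ = 200 mol/min.
Outlet amounts (n = n₀ + Σ ν·ξ):
  Q: 275 − 1(200) − 1(30.68) = 44.28
  R: 0 + 2(200) = 400.1
  P: 0 + 2(30.68) = 61.36
Total out = 505.7 mol/min; y_R = 400.1 / 505.7 = 0.7911.

0.791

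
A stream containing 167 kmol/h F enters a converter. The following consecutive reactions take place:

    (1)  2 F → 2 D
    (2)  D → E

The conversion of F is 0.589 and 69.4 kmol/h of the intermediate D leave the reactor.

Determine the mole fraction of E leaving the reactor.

0.173

Conversion of F: F consumed = 2ξ₁ = 0.589 × 167 → ξ₁ = 49.18 kmol/h.
D balance: n_D = 0 + 2ξ₁ − 1ξ₂ = 69.4 → ξ₂ = (2·49.18 − 69.4)/1 = 28.96 kmol/h.
Outlet amounts (n = n₀ + Σ ν·ξ):
  F: 167 − 2(49.18) = 68.64
  D: 0 + 2(49.18) − 1(28.96) = 69.4
  E: 0 + 1(28.96) = 28.96
Total out = 167 kmol/h; y_E = 28.96 / 167 = 0.1734.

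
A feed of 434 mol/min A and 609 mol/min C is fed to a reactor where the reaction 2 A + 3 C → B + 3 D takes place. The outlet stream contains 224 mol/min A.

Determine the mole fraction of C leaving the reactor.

For A: n = n₀ − 2ξ → 224 = 434 − 2ξ, giving ξ = 105 mol/min.
Outlet amounts (n = n₀ + ν ξ):
  A: 434 − 2(105) = 224
  C: 609 − 3(105) = 294
  B: 0 + 1(105) = 105
  D: 0 + 3(105) = 315
Total out = 938 mol/min; y_C = 294 / 938 = 0.3134.

0.313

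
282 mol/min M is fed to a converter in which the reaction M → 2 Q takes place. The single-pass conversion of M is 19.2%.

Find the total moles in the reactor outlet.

336 mol/min

M reacted = 0.192 × 282 = 54.14 mol/min; ν_M = −1, so ξ = 54.14/1 = 54.14 mol/min.
Outlet amounts (n = n₀ + ν ξ):
  M: 282 − 1(54.14) = 227.9
  Q: 0 + 2(54.14) = 108.3
Total out = 227.9 + 108.3 = 336.1 mol/min.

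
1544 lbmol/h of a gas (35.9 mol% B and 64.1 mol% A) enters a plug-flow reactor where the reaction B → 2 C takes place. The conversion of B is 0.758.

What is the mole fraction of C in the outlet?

0.428

B reacted = 0.758 × 554.3 = 420.2 lbmol/h; ν_B = −1, so ξ = 420.2/1 = 420.2 lbmol/h.
Outlet amounts (n = n₀ + ν ξ):
  B: 554.3 − 1(420.2) = 134.1
  C: 0 + 2(420.2) = 840.3
  A: 989.7 (inert)
Total out = 1964 lbmol/h; y_C = 840.3 / 1964 = 0.4278.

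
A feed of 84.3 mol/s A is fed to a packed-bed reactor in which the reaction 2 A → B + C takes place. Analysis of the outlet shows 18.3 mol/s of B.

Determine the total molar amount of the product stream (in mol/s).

84.3 mol/s

For B: n = n₀ + 1ξ → 18.3 = 0 + 1ξ, giving ξ = 18.3 mol/s.
Outlet amounts (n = n₀ + ν ξ):
  A: 84.3 − 2(18.3) = 47.7
  B: 0 + 1(18.3) = 18.3
  C: 0 + 1(18.3) = 18.3
Total out = 47.7 + 18.3 + 18.3 = 84.3 mol/s.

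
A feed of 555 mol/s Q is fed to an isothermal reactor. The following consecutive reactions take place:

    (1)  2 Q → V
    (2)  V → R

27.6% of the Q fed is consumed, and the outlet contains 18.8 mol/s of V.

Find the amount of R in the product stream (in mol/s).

57.8 mol/s

Conversion of Q: Q consumed = 2ξ₁ = 0.276 × 555 → ξ₁ = 76.59 mol/s.
V balance: n_V = 0 + 1ξ₁ − 1ξ₂ = 18.8 → ξ₂ = (1·76.59 − 18.8)/1 = 57.79 mol/s.
Outlet amounts (n = n₀ + Σ ν·ξ):
  Q: 555 − 2(76.59) = 401.8
  V: 0 + 1(76.59) − 1(57.79) = 18.8
  R: 0 + 1(57.79) = 57.79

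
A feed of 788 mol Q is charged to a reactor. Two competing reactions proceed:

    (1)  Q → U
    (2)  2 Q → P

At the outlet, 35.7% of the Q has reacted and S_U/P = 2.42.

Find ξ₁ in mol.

ξ₁ = 154 mol

Conversion of Q: Q consumed = 0.357 × 788 = 281.3 mol = 1ξ₁ + 2ξ₂.
Selectivity: 1ξ₁ / (1ξ₂) = 2.42 → ξ₁ = 2.42 ξ₂.
Substitute: (1·2.42 + 2) ξ₂ = 281.3 → ξ₂ = 63.65 mol, ξ₁ = 154 mol.
Outlet amounts (n = n₀ + Σ ν·ξ):
  Q: 788 − 1(154) − 2(63.65) = 506.7
  U: 0 + 1(154) = 154
  P: 0 + 1(63.65) = 63.65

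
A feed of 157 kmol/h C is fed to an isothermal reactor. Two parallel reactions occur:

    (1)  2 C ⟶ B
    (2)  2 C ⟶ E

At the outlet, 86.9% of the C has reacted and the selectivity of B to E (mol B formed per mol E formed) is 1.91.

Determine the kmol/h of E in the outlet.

Conversion of C: C consumed = 0.869 × 157 = 136.4 kmol/h = 2ξ₁ + 2ξ₂.
Selectivity: 1ξ₁ / (1ξ₂) = 1.91 → ξ₁ = 1.91 ξ₂.
Substitute: (2·1.91 + 2) ξ₂ = 136.4 → ξ₂ = 23.44 kmol/h, ξ₁ = 44.77 kmol/h.
Outlet amounts (n = n₀ + Σ ν·ξ):
  C: 157 − 2(44.77) − 2(23.44) = 20.57
  B: 0 + 1(44.77) = 44.77
  E: 0 + 1(23.44) = 23.44

23.4 kmol/h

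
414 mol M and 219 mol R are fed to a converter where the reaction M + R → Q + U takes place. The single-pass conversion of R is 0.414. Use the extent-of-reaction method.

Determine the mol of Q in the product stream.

90.7 mol

R reacted = 0.414 × 219 = 90.67 mol; ν_R = −1, so ξ = 90.67/1 = 90.67 mol.
Outlet amounts (n = n₀ + ν ξ):
  M: 414 − 1(90.67) = 323.3
  R: 219 − 1(90.67) = 128.3
  Q: 0 + 1(90.67) = 90.67
  U: 0 + 1(90.67) = 90.67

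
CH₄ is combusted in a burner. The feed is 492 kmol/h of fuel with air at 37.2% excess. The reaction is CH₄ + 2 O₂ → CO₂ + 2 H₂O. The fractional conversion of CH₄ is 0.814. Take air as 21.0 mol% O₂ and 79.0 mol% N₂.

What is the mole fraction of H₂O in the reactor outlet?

0.116

Stoichiometric O₂ = 2 × 492 = 984 kmol/h; O₂ fed = 984 × 1.372 = 1350 kmol/h.
N₂ fed = 1350 × 79/21 = 5079 kmol/h.
Fuel reacted = 0.814 × 492 → ξ = 400.5 kmol/h.
Outlet (n = n₀ + ν ξ):
  CH₄: 492 − 1(400.5) = 91.51
  O₂: 1350 − 2(400.5) = 549.1
  N₂: 5079 (inert)
  CO₂: 0 + 1(400.5) = 400.5
  H₂O: 0 + 2(400.5) = 801
Total out = 6921 kmol/h; y_H₂O = 801 / 6921 = 0.1157.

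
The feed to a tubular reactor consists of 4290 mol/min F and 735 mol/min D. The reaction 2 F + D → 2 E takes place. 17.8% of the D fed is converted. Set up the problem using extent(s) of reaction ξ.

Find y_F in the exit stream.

D reacted = 0.178 × 735 = 130.8 mol/min; ν_D = −1, so ξ = 130.8/1 = 130.8 mol/min.
Outlet amounts (n = n₀ + ν ξ):
  F: 4290 − 2(130.8) = 4028
  D: 735 − 1(130.8) = 604.2
  E: 0 + 2(130.8) = 261.7
Total out = 4894 mol/min; y_F = 4028 / 4894 = 0.8231.

0.823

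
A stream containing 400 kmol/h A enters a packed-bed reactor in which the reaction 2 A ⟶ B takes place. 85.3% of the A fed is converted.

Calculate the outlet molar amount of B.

171 kmol/h

A reacted = 0.853 × 400 = 341.2 kmol/h; ν_A = −2, so ξ = 341.2/2 = 170.6 kmol/h.
Outlet amounts (n = n₀ + ν ξ):
  A: 400 − 2(170.6) = 58.8
  B: 0 + 1(170.6) = 170.6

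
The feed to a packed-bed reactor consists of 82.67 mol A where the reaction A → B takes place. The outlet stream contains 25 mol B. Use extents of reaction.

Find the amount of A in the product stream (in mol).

For B: n = n₀ + 1ξ → 25 = 0 + 1ξ, giving ξ = 25 mol.
Outlet amounts (n = n₀ + ν ξ):
  A: 82.67 − 1(25) = 57.67
  B: 0 + 1(25) = 25

57.7 mol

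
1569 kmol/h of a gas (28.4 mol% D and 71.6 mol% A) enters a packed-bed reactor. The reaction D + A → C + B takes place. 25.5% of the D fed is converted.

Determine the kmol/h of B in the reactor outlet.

114 kmol/h

D reacted = 0.255 × 445.6 = 113.6 kmol/h; ν_D = −1, so ξ = 113.6/1 = 113.6 kmol/h.
Outlet amounts (n = n₀ + ν ξ):
  D: 445.6 − 1(113.6) = 332
  A: 1123 − 1(113.6) = 1010
  C: 0 + 1(113.6) = 113.6
  B: 0 + 1(113.6) = 113.6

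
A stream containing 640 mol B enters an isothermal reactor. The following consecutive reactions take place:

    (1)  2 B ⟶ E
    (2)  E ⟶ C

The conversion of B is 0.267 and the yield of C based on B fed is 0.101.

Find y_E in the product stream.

0.0375

Conversion of B: B consumed = 2ξ₁ = 0.267 × 640 → ξ₁ = 85.44 mol.
Yield of C: 1ξ₂ / 640 = 0.101 → ξ₂ = 64.64 mol.
Outlet amounts (n = n₀ + Σ ν·ξ):
  B: 640 − 2(85.44) = 469.1
  E: 0 + 1(85.44) − 1(64.64) = 20.8
  C: 0 + 1(64.64) = 64.64
Total out = 554.6 mol; y_E = 20.8 / 554.6 = 0.03751.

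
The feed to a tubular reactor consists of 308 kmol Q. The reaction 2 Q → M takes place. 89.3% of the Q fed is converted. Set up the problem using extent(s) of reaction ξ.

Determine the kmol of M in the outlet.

Q reacted = 0.893 × 308 = 275 kmol; ν_Q = −2, so ξ = 275/2 = 137.5 kmol.
Outlet amounts (n = n₀ + ν ξ):
  Q: 308 − 2(137.5) = 32.96
  M: 0 + 1(137.5) = 137.5

138 kmol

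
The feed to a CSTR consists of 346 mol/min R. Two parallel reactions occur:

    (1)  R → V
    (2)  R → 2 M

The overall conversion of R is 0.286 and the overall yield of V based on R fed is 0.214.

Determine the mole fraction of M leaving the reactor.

0.134

Yield of V: 1ξ₁ / 346 = 0.214 → ξ₁ = 74.04 mol/min.
Conversion of R: 1ξ₁ + 1ξ₂ = 0.286 × 346 = 98.96 → ξ₂ = 24.91 mol/min.
Outlet amounts (n = n₀ + Σ ν·ξ):
  R: 346 − 1(74.04) − 1(24.91) = 247
  V: 0 + 1(74.04) = 74.04
  M: 0 + 2(24.91) = 49.82
Total out = 370.9 mol/min; y_M = 49.82 / 370.9 = 0.1343.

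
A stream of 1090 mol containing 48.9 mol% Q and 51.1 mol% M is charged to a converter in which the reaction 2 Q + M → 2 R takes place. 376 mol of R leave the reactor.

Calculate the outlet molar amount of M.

369 mol

For R: n = n₀ + 2ξ → 376 = 0 + 2ξ, giving ξ = 188 mol.
Outlet amounts (n = n₀ + ν ξ):
  Q: 533 − 2(188) = 157
  M: 557 − 1(188) = 369
  R: 0 + 2(188) = 376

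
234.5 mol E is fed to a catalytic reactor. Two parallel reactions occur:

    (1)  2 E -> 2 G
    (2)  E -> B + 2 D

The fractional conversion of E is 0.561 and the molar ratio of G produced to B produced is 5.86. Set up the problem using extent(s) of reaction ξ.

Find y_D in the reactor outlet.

0.141

Conversion of E: E consumed = 0.561 × 234.5 = 131.6 mol = 2ξ₁ + 1ξ₂.
Selectivity: 2ξ₁ / (1ξ₂) = 5.86 → ξ₁ = 2.93 ξ₂.
Substitute: (2·2.93 + 1) ξ₂ = 131.6 → ξ₂ = 19.18 mol, ξ₁ = 56.19 mol.
Outlet amounts (n = n₀ + Σ ν·ξ):
  E: 234.5 − 2(56.19) − 1(19.18) = 102.9
  G: 0 + 2(56.19) = 112.4
  B: 0 + 1(19.18) = 19.18
  D: 0 + 2(19.18) = 38.35
Total out = 272.9 mol; y_D = 38.35 / 272.9 = 0.1406.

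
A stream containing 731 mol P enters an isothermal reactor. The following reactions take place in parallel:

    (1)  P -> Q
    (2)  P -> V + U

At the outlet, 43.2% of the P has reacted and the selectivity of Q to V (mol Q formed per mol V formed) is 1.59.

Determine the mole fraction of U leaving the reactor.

0.143

Conversion of P: P consumed = 0.432 × 731 = 315.8 mol = 1ξ₁ + 1ξ₂.
Selectivity: 1ξ₁ / (1ξ₂) = 1.59 → ξ₁ = 1.59 ξ₂.
Substitute: (1·1.59 + 1) ξ₂ = 315.8 → ξ₂ = 121.9 mol, ξ₁ = 193.9 mol.
Outlet amounts (n = n₀ + Σ ν·ξ):
  P: 731 − 1(193.9) − 1(121.9) = 415.2
  Q: 0 + 1(193.9) = 193.9
  V: 0 + 1(121.9) = 121.9
  U: 0 + 1(121.9) = 121.9
Total out = 852.9 mol; y_U = 121.9 / 852.9 = 0.143.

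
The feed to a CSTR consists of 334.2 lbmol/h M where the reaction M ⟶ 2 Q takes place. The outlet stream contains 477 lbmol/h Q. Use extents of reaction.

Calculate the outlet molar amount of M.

For Q: n = n₀ + 2ξ → 477 = 0 + 2ξ, giving ξ = 238.5 lbmol/h.
Outlet amounts (n = n₀ + ν ξ):
  M: 334.2 − 1(238.5) = 95.7
  Q: 0 + 2(238.5) = 477

95.7 lbmol/h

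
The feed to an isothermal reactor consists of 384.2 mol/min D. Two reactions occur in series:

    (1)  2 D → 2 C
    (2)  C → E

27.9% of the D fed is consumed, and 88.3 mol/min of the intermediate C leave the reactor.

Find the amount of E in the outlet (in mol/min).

18.9 mol/min

Conversion of D: D consumed = 2ξ₁ = 0.279 × 384.2 → ξ₁ = 53.6 mol/min.
C balance: n_C = 0 + 2ξ₁ − 1ξ₂ = 88.3 → ξ₂ = (2·53.6 − 88.3)/1 = 18.89 mol/min.
Outlet amounts (n = n₀ + Σ ν·ξ):
  D: 384.2 − 2(53.6) = 277
  C: 0 + 2(53.6) − 1(18.89) = 88.3
  E: 0 + 1(18.89) = 18.89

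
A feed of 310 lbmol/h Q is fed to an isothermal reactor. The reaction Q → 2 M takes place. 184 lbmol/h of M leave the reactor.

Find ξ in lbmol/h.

For M: n = n₀ + 2ξ → 184 = 0 + 2ξ, giving ξ = 92 lbmol/h.
Outlet amounts (n = n₀ + ν ξ):
  Q: 310 − 1(92) = 218
  M: 0 + 2(92) = 184

ξ = 92 lbmol/h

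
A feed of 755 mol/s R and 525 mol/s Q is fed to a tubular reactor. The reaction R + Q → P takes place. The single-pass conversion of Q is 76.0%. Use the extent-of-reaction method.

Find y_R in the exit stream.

0.404

Q reacted = 0.76 × 525 = 399 mol/s; ν_Q = −1, so ξ = 399/1 = 399 mol/s.
Outlet amounts (n = n₀ + ν ξ):
  R: 755 − 1(399) = 356
  Q: 525 − 1(399) = 126
  P: 0 + 1(399) = 399
Total out = 881 mol/s; y_R = 356 / 881 = 0.4041.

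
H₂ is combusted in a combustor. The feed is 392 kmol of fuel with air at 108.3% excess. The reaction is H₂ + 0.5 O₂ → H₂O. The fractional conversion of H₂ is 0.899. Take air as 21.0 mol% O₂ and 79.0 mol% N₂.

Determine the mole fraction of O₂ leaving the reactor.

Stoichiometric O₂ = 0.5 × 392 = 196 kmol; O₂ fed = 196 × 2.083 = 408.3 kmol.
N₂ fed = 408.3 × 79/21 = 1536 kmol.
Fuel reacted = 0.899 × 392 → ξ = 352.4 kmol.
Outlet (n = n₀ + ν ξ):
  H₂: 392 − 1(352.4) = 39.59
  O₂: 408.3 − 0.5(352.4) = 232.1
  N₂: 1536 (inert)
  H₂O: 0 + 1(352.4) = 352.4
Total out = 2160 kmol; y_O₂ = 232.1 / 2160 = 0.1074.

0.107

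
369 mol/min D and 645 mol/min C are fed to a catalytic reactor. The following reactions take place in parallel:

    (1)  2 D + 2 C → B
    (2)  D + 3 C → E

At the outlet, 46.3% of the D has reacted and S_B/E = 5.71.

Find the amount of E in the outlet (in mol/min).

Conversion of D: D consumed = 0.463 × 369 = 170.8 mol/min = 2ξ₁ + 1ξ₂.
Selectivity: 1ξ₁ / (1ξ₂) = 5.71 → ξ₁ = 5.71 ξ₂.
Substitute: (2·5.71 + 1) ξ₂ = 170.8 → ξ₂ = 13.76 mol/min, ξ₁ = 78.55 mol/min.
Outlet amounts (n = n₀ + Σ ν·ξ):
  D: 369 − 2(78.55) − 1(13.76) = 198.2
  C: 645 − 2(78.55) − 3(13.76) = 446.6
  B: 0 + 1(78.55) = 78.55
  E: 0 + 1(13.76) = 13.76

13.8 mol/min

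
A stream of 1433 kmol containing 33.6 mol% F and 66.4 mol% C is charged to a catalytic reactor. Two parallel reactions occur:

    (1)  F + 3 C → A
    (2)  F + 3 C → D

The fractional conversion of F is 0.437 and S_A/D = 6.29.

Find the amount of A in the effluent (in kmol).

182 kmol

Conversion of F: F consumed = 0.437 × 481.5 = 210.4 kmol = 1ξ₁ + 1ξ₂.
Selectivity: 1ξ₁ / (1ξ₂) = 6.29 → ξ₁ = 6.29 ξ₂.
Substitute: (1·6.29 + 1) ξ₂ = 210.4 → ξ₂ = 28.86 kmol, ξ₁ = 181.5 kmol.
Outlet amounts (n = n₀ + Σ ν·ξ):
  F: 481.5 − 1(181.5) − 1(28.86) = 271.1
  C: 951.5 − 3(181.5) − 3(28.86) = 320.3
  A: 0 + 1(181.5) = 181.5
  D: 0 + 1(28.86) = 28.86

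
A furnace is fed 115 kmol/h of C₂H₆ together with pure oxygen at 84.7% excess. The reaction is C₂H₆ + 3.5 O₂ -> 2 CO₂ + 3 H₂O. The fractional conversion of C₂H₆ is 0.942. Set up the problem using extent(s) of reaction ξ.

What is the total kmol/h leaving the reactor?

Stoichiometric O₂ = 3.5 × 115 = 402.5 kmol/h; O₂ fed = 402.5 × 1.847 = 743.4 kmol/h.
Fuel reacted = 0.942 × 115 → ξ = 108.3 kmol/h.
Outlet (n = n₀ + ν ξ):
  C₂H₆: 115 − 1(108.3) = 6.67
  O₂: 743.4 − 3.5(108.3) = 364.3
  CO₂: 0 + 2(108.3) = 216.7
  H₂O: 0 + 3(108.3) = 325
Total out = 6.67 + 364.3 + 216.7 + 325 = 912.6 kmol/h.

913 kmol/h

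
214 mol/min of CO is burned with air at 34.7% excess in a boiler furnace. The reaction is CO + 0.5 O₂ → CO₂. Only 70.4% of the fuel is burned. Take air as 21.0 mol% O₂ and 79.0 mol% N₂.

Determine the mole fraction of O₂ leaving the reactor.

Stoichiometric O₂ = 0.5 × 214 = 107 mol/min; O₂ fed = 107 × 1.347 = 144.1 mol/min.
N₂ fed = 144.1 × 79/21 = 542.2 mol/min.
Fuel reacted = 0.704 × 214 → ξ = 150.7 mol/min.
Outlet (n = n₀ + ν ξ):
  CO: 214 − 1(150.7) = 63.34
  O₂: 144.1 − 0.5(150.7) = 68.8
  N₂: 542.2 (inert)
  CO₂: 0 + 1(150.7) = 150.7
Total out = 825 mol/min; y_O₂ = 68.8 / 825 = 0.0834.

0.0834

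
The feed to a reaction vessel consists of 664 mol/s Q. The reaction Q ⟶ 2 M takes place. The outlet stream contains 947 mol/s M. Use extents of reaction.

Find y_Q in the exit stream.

For M: n = n₀ + 2ξ → 947 = 0 + 2ξ, giving ξ = 473.5 mol/s.
Outlet amounts (n = n₀ + ν ξ):
  Q: 664 − 1(473.5) = 190.5
  M: 0 + 2(473.5) = 947
Total out = 1138 mol/s; y_Q = 190.5 / 1138 = 0.1675.

0.167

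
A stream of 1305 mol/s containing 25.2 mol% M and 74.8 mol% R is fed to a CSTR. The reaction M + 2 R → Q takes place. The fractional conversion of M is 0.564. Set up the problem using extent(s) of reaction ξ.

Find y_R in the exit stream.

0.648

M reacted = 0.564 × 328.9 = 185.5 mol/s; ν_M = −1, so ξ = 185.5/1 = 185.5 mol/s.
Outlet amounts (n = n₀ + ν ξ):
  M: 328.9 − 1(185.5) = 143.4
  R: 976.1 − 2(185.5) = 605.2
  Q: 0 + 1(185.5) = 185.5
Total out = 934 mol/s; y_R = 605.2 / 934 = 0.6479.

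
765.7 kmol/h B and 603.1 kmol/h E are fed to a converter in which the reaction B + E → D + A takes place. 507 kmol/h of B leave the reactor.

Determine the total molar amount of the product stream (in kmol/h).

For B: n = n₀ − 1ξ → 507 = 765.7 − 1ξ, giving ξ = 258.7 kmol/h.
Outlet amounts (n = n₀ + ν ξ):
  B: 765.7 − 1(258.7) = 507
  E: 603.1 − 1(258.7) = 344.4
  D: 0 + 1(258.7) = 258.7
  A: 0 + 1(258.7) = 258.7
Total out = 507 + 344.4 + 258.7 + 258.7 = 1369 kmol/h.

1370 kmol/h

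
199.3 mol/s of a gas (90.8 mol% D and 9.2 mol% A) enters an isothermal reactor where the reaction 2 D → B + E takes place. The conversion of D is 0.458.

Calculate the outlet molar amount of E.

D reacted = 0.458 × 181 = 82.88 mol/s; ν_D = −2, so ξ = 82.88/2 = 41.44 mol/s.
Outlet amounts (n = n₀ + ν ξ):
  D: 181 − 2(41.44) = 98.08
  B: 0 + 1(41.44) = 41.44
  E: 0 + 1(41.44) = 41.44
  A: 18.34 (inert)

41.4 mol/s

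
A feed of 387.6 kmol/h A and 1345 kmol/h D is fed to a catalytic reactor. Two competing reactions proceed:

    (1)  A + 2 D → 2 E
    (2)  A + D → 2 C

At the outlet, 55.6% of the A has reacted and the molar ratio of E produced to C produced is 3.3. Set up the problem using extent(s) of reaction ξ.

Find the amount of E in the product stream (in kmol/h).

331 kmol/h

Conversion of A: A consumed = 0.556 × 387.6 = 215.5 kmol/h = 1ξ₁ + 1ξ₂.
Selectivity: 2ξ₁ / (2ξ₂) = 3.3 → ξ₁ = 3.3 ξ₂.
Substitute: (1·3.3 + 1) ξ₂ = 215.5 → ξ₂ = 50.12 kmol/h, ξ₁ = 165.4 kmol/h.
Outlet amounts (n = n₀ + Σ ν·ξ):
  A: 387.6 − 1(165.4) − 1(50.12) = 172.1
  D: 1345 − 2(165.4) − 1(50.12) = 964.1
  E: 0 + 2(165.4) = 330.8
  C: 0 + 2(50.12) = 100.2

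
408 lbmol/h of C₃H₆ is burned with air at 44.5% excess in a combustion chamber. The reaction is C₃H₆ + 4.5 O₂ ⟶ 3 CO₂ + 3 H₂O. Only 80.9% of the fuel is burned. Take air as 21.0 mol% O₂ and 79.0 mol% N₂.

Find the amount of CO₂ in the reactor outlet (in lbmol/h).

990 lbmol/h

Stoichiometric O₂ = 4.5 × 408 = 1836 lbmol/h; O₂ fed = 1836 × 1.445 = 2653 lbmol/h.
N₂ fed = 2653 × 79/21 = 9980 lbmol/h.
Fuel reacted = 0.809 × 408 → ξ = 330.1 lbmol/h.
Outlet (n = n₀ + ν ξ):
  C₃H₆: 408 − 1(330.1) = 77.93
  O₂: 2653 − 4.5(330.1) = 1168
  N₂: 9980 (inert)
  CO₂: 0 + 3(330.1) = 990.2
  H₂O: 0 + 3(330.1) = 990.2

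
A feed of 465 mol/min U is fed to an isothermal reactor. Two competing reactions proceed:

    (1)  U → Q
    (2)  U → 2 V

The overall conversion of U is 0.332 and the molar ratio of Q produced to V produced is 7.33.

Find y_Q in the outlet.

0.304

Conversion of U: U consumed = 0.332 × 465 = 154.4 mol/min = 1ξ₁ + 1ξ₂.
Selectivity: 1ξ₁ / (2ξ₂) = 7.33 → ξ₁ = 14.66 ξ₂.
Substitute: (1·14.66 + 1) ξ₂ = 154.4 → ξ₂ = 9.858 mol/min, ξ₁ = 144.5 mol/min.
Outlet amounts (n = n₀ + Σ ν·ξ):
  U: 465 − 1(144.5) − 1(9.858) = 310.6
  Q: 0 + 1(144.5) = 144.5
  V: 0 + 2(9.858) = 19.72
Total out = 474.9 mol/min; y_Q = 144.5 / 474.9 = 0.3043.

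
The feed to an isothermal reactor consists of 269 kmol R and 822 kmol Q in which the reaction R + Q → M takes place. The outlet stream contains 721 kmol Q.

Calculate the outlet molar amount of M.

For Q: n = n₀ − 1ξ → 721 = 822 − 1ξ, giving ξ = 101 kmol.
Outlet amounts (n = n₀ + ν ξ):
  R: 269 − 1(101) = 168
  Q: 822 − 1(101) = 721
  M: 0 + 1(101) = 101

101 kmol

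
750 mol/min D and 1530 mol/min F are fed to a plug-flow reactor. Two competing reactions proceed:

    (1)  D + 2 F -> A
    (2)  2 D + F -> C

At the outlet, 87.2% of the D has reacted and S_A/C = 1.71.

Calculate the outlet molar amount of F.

Conversion of D: D consumed = 0.872 × 750 = 654 mol/min = 1ξ₁ + 2ξ₂.
Selectivity: 1ξ₁ / (1ξ₂) = 1.71 → ξ₁ = 1.71 ξ₂.
Substitute: (1·1.71 + 2) ξ₂ = 654 → ξ₂ = 176.3 mol/min, ξ₁ = 301.4 mol/min.
Outlet amounts (n = n₀ + Σ ν·ξ):
  D: 750 − 1(301.4) − 2(176.3) = 96
  F: 1530 − 2(301.4) − 1(176.3) = 750.8
  A: 0 + 1(301.4) = 301.4
  C: 0 + 1(176.3) = 176.3

751 mol/min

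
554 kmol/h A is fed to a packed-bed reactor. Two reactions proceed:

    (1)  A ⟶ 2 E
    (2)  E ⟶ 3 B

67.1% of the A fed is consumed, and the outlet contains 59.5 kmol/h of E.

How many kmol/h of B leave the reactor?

2050 kmol/h

Conversion of A: A consumed = 1ξ₁ = 0.671 × 554 → ξ₁ = 371.7 kmol/h.
E balance: n_E = 0 + 2ξ₁ − 1ξ₂ = 59.5 → ξ₂ = (2·371.7 − 59.5)/1 = 684 kmol/h.
Outlet amounts (n = n₀ + Σ ν·ξ):
  A: 554 − 1(371.7) = 182.3
  E: 0 + 2(371.7) − 1(684) = 59.5
  B: 0 + 3(684) = 2052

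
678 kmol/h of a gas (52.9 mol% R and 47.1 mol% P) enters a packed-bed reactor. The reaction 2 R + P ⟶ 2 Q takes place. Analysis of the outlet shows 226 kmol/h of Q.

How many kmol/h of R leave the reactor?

133 kmol/h

For Q: n = n₀ + 2ξ → 226 = 0 + 2ξ, giving ξ = 113 kmol/h.
Outlet amounts (n = n₀ + ν ξ):
  R: 358.7 − 2(113) = 132.7
  P: 319.3 − 1(113) = 206.3
  Q: 0 + 2(113) = 226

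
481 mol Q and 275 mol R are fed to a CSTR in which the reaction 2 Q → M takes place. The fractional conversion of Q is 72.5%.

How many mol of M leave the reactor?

Q reacted = 0.725 × 481 = 348.7 mol; ν_Q = −2, so ξ = 348.7/2 = 174.4 mol.
Outlet amounts (n = n₀ + ν ξ):
  Q: 481 − 2(174.4) = 132.3
  M: 0 + 1(174.4) = 174.4
  R: 275 (inert)

174 mol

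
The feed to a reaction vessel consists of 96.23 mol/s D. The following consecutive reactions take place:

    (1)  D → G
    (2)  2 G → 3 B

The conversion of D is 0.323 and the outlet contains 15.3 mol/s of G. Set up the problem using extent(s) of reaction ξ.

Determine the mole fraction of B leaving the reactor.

Conversion of D: D consumed = 1ξ₁ = 0.323 × 96.23 → ξ₁ = 31.08 mol/s.
G balance: n_G = 0 + 1ξ₁ − 2ξ₂ = 15.3 → ξ₂ = (1·31.08 − 15.3)/2 = 7.891 mol/s.
Outlet amounts (n = n₀ + Σ ν·ξ):
  D: 96.23 − 1(31.08) = 65.15
  G: 0 + 1(31.08) − 2(7.891) = 15.3
  B: 0 + 3(7.891) = 23.67
Total out = 104.1 mol/s; y_B = 23.67 / 104.1 = 0.2274.

0.227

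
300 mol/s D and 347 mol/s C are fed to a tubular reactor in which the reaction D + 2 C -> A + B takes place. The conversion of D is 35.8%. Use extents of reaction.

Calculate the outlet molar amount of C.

132 mol/s

D reacted = 0.358 × 300 = 107.4 mol/s; ν_D = −1, so ξ = 107.4/1 = 107.4 mol/s.
Outlet amounts (n = n₀ + ν ξ):
  D: 300 − 1(107.4) = 192.6
  C: 347 − 2(107.4) = 132.2
  A: 0 + 1(107.4) = 107.4
  B: 0 + 1(107.4) = 107.4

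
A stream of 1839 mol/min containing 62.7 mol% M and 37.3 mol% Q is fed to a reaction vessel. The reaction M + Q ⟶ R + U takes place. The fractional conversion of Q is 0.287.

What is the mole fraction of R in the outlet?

Q reacted = 0.287 × 685.9 = 196.9 mol/min; ν_Q = −1, so ξ = 196.9/1 = 196.9 mol/min.
Outlet amounts (n = n₀ + ν ξ):
  M: 1153 − 1(196.9) = 956.2
  Q: 685.9 − 1(196.9) = 489.1
  R: 0 + 1(196.9) = 196.9
  U: 0 + 1(196.9) = 196.9
Total out = 1839 mol/min; y_R = 196.9 / 1839 = 0.1071.

0.107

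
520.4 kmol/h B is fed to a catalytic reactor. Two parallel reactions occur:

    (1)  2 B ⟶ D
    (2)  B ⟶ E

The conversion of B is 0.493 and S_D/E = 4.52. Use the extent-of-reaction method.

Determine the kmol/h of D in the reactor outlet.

Conversion of B: B consumed = 0.493 × 520.4 = 256.6 kmol/h = 2ξ₁ + 1ξ₂.
Selectivity: 1ξ₁ / (1ξ₂) = 4.52 → ξ₁ = 4.52 ξ₂.
Substitute: (2·4.52 + 1) ξ₂ = 256.6 → ξ₂ = 25.55 kmol/h, ξ₁ = 115.5 kmol/h.
Outlet amounts (n = n₀ + Σ ν·ξ):
  B: 520.4 − 2(115.5) − 1(25.55) = 263.8
  D: 0 + 1(115.5) = 115.5
  E: 0 + 1(25.55) = 25.55

116 kmol/h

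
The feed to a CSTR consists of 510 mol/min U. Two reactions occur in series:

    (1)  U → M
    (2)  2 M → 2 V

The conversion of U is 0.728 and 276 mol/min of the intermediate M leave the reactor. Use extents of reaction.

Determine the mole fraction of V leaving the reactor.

Conversion of U: U consumed = 1ξ₁ = 0.728 × 510 → ξ₁ = 371.3 mol/min.
M balance: n_M = 0 + 1ξ₁ − 2ξ₂ = 276 → ξ₂ = (1·371.3 − 276)/2 = 47.64 mol/min.
Outlet amounts (n = n₀ + Σ ν·ξ):
  U: 510 − 1(371.3) = 138.7
  M: 0 + 1(371.3) − 2(47.64) = 276
  V: 0 + 2(47.64) = 95.28
Total out = 510 mol/min; y_V = 95.28 / 510 = 0.1868.

0.187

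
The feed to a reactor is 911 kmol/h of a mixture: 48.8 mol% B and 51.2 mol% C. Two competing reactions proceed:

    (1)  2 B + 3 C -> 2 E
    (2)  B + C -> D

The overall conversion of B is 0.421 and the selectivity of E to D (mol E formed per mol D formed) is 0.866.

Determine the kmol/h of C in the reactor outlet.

236 kmol/h

Conversion of B: B consumed = 0.421 × 444.6 = 187.2 kmol/h = 2ξ₁ + 1ξ₂.
Selectivity: 2ξ₁ / (1ξ₂) = 0.866 → ξ₁ = 0.433 ξ₂.
Substitute: (2·0.433 + 1) ξ₂ = 187.2 → ξ₂ = 100.3 kmol/h, ξ₁ = 43.43 kmol/h.
Outlet amounts (n = n₀ + Σ ν·ξ):
  B: 444.6 − 2(43.43) − 1(100.3) = 257.4
  C: 466.4 − 3(43.43) − 1(100.3) = 235.8
  E: 0 + 2(43.43) = 86.86
  D: 0 + 1(100.3) = 100.3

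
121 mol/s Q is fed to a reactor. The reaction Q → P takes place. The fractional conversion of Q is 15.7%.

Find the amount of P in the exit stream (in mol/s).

Q reacted = 0.157 × 121 = 19 mol/s; ν_Q = −1, so ξ = 19/1 = 19 mol/s.
Outlet amounts (n = n₀ + ν ξ):
  Q: 121 − 1(19) = 102
  P: 0 + 1(19) = 19

19 mol/s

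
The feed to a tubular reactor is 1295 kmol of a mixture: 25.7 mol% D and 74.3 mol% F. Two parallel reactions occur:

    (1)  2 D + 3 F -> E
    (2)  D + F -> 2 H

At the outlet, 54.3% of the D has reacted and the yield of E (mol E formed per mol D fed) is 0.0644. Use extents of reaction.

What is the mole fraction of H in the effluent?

Yield of E: 1ξ₁ / 332.8 = 0.0644 → ξ₁ = 21.43 kmol.
Conversion of D: 2ξ₁ + 1ξ₂ = 0.543 × 332.8 = 180.7 → ξ₂ = 137.9 kmol.
Outlet amounts (n = n₀ + Σ ν·ξ):
  D: 332.8 − 2(21.43) − 1(137.9) = 152.1
  F: 962.2 − 3(21.43) − 1(137.9) = 760
  E: 0 + 1(21.43) = 21.43
  H: 0 + 2(137.9) = 275.7
Total out = 1209 kmol; y_H = 275.7 / 1209 = 0.228.

0.228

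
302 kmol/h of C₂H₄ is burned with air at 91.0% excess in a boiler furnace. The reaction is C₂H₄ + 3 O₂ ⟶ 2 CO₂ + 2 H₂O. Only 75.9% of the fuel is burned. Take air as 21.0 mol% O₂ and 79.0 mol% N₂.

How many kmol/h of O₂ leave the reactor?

1040 kmol/h

Stoichiometric O₂ = 3 × 302 = 906 kmol/h; O₂ fed = 906 × 1.910 = 1730 kmol/h.
N₂ fed = 1730 × 79/21 = 6510 kmol/h.
Fuel reacted = 0.759 × 302 → ξ = 229.2 kmol/h.
Outlet (n = n₀ + ν ξ):
  C₂H₄: 302 − 1(229.2) = 72.78
  O₂: 1730 − 3(229.2) = 1043
  N₂: 6510 (inert)
  CO₂: 0 + 2(229.2) = 458.4
  H₂O: 0 + 2(229.2) = 458.4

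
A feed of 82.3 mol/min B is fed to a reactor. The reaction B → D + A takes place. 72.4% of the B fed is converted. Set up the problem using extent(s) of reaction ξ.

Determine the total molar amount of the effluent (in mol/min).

B reacted = 0.724 × 82.3 = 59.59 mol/min; ν_B = −1, so ξ = 59.59/1 = 59.59 mol/min.
Outlet amounts (n = n₀ + ν ξ):
  B: 82.3 − 1(59.59) = 22.71
  D: 0 + 1(59.59) = 59.59
  A: 0 + 1(59.59) = 59.59
Total out = 22.71 + 59.59 + 59.59 = 141.9 mol/min.

142 mol/min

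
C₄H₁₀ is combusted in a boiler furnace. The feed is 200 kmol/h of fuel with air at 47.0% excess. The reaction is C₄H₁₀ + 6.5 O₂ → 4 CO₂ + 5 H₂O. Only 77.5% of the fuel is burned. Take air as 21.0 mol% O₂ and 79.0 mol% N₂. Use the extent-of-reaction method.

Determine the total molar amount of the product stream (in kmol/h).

9530 kmol/h

Stoichiometric O₂ = 6.5 × 200 = 1300 kmol/h; O₂ fed = 1300 × 1.470 = 1911 kmol/h.
N₂ fed = 1911 × 79/21 = 7189 kmol/h.
Fuel reacted = 0.775 × 200 → ξ = 155 kmol/h.
Outlet (n = n₀ + ν ξ):
  C₄H₁₀: 200 − 1(155) = 45
  O₂: 1911 − 6.5(155) = 903.5
  N₂: 7189 (inert)
  CO₂: 0 + 4(155) = 620
  H₂O: 0 + 5(155) = 775
Total out = 45 + 903.5 + 7189 + 620 + 775 = 9532 kmol/h.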